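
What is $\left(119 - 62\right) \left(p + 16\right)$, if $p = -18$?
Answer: $-114$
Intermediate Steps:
$\left(119 - 62\right) \left(p + 16\right) = \left(119 - 62\right) \left(-18 + 16\right) = 57 \left(-2\right) = -114$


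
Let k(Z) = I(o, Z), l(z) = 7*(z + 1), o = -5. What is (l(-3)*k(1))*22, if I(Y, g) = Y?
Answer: 1540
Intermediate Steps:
l(z) = 7 + 7*z (l(z) = 7*(1 + z) = 7 + 7*z)
k(Z) = -5
(l(-3)*k(1))*22 = ((7 + 7*(-3))*(-5))*22 = ((7 - 21)*(-5))*22 = -14*(-5)*22 = 70*22 = 1540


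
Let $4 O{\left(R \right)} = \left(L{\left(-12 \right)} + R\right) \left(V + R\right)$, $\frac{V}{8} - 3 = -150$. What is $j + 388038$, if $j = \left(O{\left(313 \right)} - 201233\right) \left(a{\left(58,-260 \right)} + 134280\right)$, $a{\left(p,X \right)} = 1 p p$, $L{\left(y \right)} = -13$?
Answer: $-36607134914$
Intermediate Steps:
$V = -1176$ ($V = 24 + 8 \left(-150\right) = 24 - 1200 = -1176$)
$O{\left(R \right)} = \frac{\left(-1176 + R\right) \left(-13 + R\right)}{4}$ ($O{\left(R \right)} = \frac{\left(-13 + R\right) \left(-1176 + R\right)}{4} = \frac{\left(-1176 + R\right) \left(-13 + R\right)}{4}$)
$a{\left(p,X \right)} = p^{2}$ ($a{\left(p,X \right)} = p p = p^{2}$)
$j = -36607522952$ ($j = \left(\left(3822 - \frac{372157}{4} + \frac{313^{2}}{4}\right) - 201233\right) \left(58^{2} + 134280\right) = \left(\left(3822 - \frac{372157}{4} + \frac{1}{4} \cdot 97969\right) - 201233\right) \left(3364 + 134280\right) = \left(\left(3822 - \frac{372157}{4} + \frac{97969}{4}\right) - 201233\right) 137644 = \left(-64725 - 201233\right) 137644 = \left(-265958\right) 137644 = -36607522952$)
$j + 388038 = -36607522952 + 388038 = -36607134914$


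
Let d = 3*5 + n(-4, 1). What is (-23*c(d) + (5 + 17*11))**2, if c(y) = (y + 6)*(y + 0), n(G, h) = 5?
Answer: 138485824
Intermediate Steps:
d = 20 (d = 3*5 + 5 = 15 + 5 = 20)
c(y) = y*(6 + y) (c(y) = (6 + y)*y = y*(6 + y))
(-23*c(d) + (5 + 17*11))**2 = (-460*(6 + 20) + (5 + 17*11))**2 = (-460*26 + (5 + 187))**2 = (-23*520 + 192)**2 = (-11960 + 192)**2 = (-11768)**2 = 138485824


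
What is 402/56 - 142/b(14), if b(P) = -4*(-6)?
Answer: 53/42 ≈ 1.2619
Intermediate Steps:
b(P) = 24
402/56 - 142/b(14) = 402/56 - 142/24 = 402*(1/56) - 142*1/24 = 201/28 - 71/12 = 53/42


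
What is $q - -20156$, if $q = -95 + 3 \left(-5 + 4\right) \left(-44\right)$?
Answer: $20193$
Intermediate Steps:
$q = 37$ ($q = -95 + 3 \left(-1\right) \left(-44\right) = -95 - -132 = -95 + 132 = 37$)
$q - -20156 = 37 - -20156 = 37 + 20156 = 20193$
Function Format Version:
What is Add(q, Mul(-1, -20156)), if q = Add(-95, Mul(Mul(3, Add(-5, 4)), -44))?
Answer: 20193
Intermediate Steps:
q = 37 (q = Add(-95, Mul(Mul(3, -1), -44)) = Add(-95, Mul(-3, -44)) = Add(-95, 132) = 37)
Add(q, Mul(-1, -20156)) = Add(37, Mul(-1, -20156)) = Add(37, 20156) = 20193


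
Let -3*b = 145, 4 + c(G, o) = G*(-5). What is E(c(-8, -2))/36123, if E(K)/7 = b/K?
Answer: -1015/3901284 ≈ -0.00026017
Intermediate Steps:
c(G, o) = -4 - 5*G (c(G, o) = -4 + G*(-5) = -4 - 5*G)
b = -145/3 (b = -⅓*145 = -145/3 ≈ -48.333)
E(K) = -1015/(3*K) (E(K) = 7*(-145/(3*K)) = -1015/(3*K))
E(c(-8, -2))/36123 = -1015/(3*(-4 - 5*(-8)))/36123 = -1015/(3*(-4 + 40))*(1/36123) = -1015/3/36*(1/36123) = -1015/3*1/36*(1/36123) = -1015/108*1/36123 = -1015/3901284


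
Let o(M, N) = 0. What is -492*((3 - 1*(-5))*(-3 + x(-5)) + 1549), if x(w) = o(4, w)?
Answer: -750300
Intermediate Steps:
x(w) = 0
-492*((3 - 1*(-5))*(-3 + x(-5)) + 1549) = -492*((3 - 1*(-5))*(-3 + 0) + 1549) = -492*((3 + 5)*(-3) + 1549) = -492*(8*(-3) + 1549) = -492*(-24 + 1549) = -492*1525 = -750300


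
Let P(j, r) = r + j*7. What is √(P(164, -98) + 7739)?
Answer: √8789 ≈ 93.750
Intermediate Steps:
P(j, r) = r + 7*j
√(P(164, -98) + 7739) = √((-98 + 7*164) + 7739) = √((-98 + 1148) + 7739) = √(1050 + 7739) = √8789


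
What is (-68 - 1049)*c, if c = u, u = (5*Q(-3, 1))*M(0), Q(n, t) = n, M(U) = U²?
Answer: 0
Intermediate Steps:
u = 0 (u = (5*(-3))*0² = -15*0 = 0)
c = 0
(-68 - 1049)*c = (-68 - 1049)*0 = -1117*0 = 0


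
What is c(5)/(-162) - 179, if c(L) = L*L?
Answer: -29023/162 ≈ -179.15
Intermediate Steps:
c(L) = L²
c(5)/(-162) - 179 = 5²/(-162) - 179 = 25*(-1/162) - 179 = -25/162 - 179 = -29023/162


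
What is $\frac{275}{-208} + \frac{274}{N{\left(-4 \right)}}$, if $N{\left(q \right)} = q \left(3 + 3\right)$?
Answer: $- \frac{7949}{624} \approx -12.739$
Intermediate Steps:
$N{\left(q \right)} = 6 q$ ($N{\left(q \right)} = q 6 = 6 q$)
$\frac{275}{-208} + \frac{274}{N{\left(-4 \right)}} = \frac{275}{-208} + \frac{274}{6 \left(-4\right)} = 275 \left(- \frac{1}{208}\right) + \frac{274}{-24} = - \frac{275}{208} + 274 \left(- \frac{1}{24}\right) = - \frac{275}{208} - \frac{137}{12} = - \frac{7949}{624}$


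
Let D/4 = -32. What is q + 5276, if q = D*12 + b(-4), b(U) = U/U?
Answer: 3741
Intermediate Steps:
D = -128 (D = 4*(-32) = -128)
b(U) = 1
q = -1535 (q = -128*12 + 1 = -1536 + 1 = -1535)
q + 5276 = -1535 + 5276 = 3741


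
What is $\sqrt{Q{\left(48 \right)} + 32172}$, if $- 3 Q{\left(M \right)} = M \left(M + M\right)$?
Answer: $6 \sqrt{851} \approx 175.03$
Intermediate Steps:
$Q{\left(M \right)} = - \frac{2 M^{2}}{3}$ ($Q{\left(M \right)} = - \frac{M \left(M + M\right)}{3} = - \frac{M 2 M}{3} = - \frac{2 M^{2}}{3}$)
$\sqrt{Q{\left(48 \right)} + 32172} = \sqrt{- \frac{2 \cdot 48^{2}}{3} + 32172} = \sqrt{\left(- \frac{2}{3}\right) 2304 + 32172} = \sqrt{-1536 + 32172} = \sqrt{30636} = 6 \sqrt{851}$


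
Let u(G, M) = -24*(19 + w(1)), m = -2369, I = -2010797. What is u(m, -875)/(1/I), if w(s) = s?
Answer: 965182560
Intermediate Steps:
u(G, M) = -480 (u(G, M) = -24*(19 + 1) = -24*20 = -480)
u(m, -875)/(1/I) = -480/(1/(-2010797)) = -480/(-1/2010797) = -480*(-2010797) = 965182560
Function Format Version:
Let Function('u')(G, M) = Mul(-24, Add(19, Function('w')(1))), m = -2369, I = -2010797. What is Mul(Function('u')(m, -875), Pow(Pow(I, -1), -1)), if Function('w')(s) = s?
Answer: 965182560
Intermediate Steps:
Function('u')(G, M) = -480 (Function('u')(G, M) = Mul(-24, Add(19, 1)) = Mul(-24, 20) = -480)
Mul(Function('u')(m, -875), Pow(Pow(I, -1), -1)) = Mul(-480, Pow(Pow(-2010797, -1), -1)) = Mul(-480, Pow(Rational(-1, 2010797), -1)) = Mul(-480, -2010797) = 965182560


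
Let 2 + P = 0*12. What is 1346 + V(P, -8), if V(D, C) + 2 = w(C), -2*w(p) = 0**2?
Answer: 1344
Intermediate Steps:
w(p) = 0 (w(p) = -1/2*0**2 = -1/2*0 = 0)
P = -2 (P = -2 + 0*12 = -2 + 0 = -2)
V(D, C) = -2 (V(D, C) = -2 + 0 = -2)
1346 + V(P, -8) = 1346 - 2 = 1344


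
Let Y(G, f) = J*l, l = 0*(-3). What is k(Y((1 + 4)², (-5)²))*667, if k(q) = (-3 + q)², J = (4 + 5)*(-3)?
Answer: 6003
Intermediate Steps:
l = 0
J = -27 (J = 9*(-3) = -27)
Y(G, f) = 0 (Y(G, f) = -27*0 = 0)
k(Y((1 + 4)², (-5)²))*667 = (-3 + 0)²*667 = (-3)²*667 = 9*667 = 6003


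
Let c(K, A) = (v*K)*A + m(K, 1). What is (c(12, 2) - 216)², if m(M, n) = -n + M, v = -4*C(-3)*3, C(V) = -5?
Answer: 1525225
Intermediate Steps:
v = 60 (v = -4*(-5)*3 = 20*3 = 60)
m(M, n) = M - n
c(K, A) = -1 + K + 60*A*K (c(K, A) = (60*K)*A + (K - 1*1) = 60*A*K + (K - 1) = 60*A*K + (-1 + K) = -1 + K + 60*A*K)
(c(12, 2) - 216)² = ((-1 + 12 + 60*2*12) - 216)² = ((-1 + 12 + 1440) - 216)² = (1451 - 216)² = 1235² = 1525225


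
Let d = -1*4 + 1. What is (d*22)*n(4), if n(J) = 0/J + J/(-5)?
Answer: 264/5 ≈ 52.800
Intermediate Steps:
n(J) = -J/5 (n(J) = 0 + J*(-⅕) = 0 - J/5 = -J/5)
d = -3 (d = -4 + 1 = -3)
(d*22)*n(4) = (-3*22)*(-⅕*4) = -66*(-⅘) = 264/5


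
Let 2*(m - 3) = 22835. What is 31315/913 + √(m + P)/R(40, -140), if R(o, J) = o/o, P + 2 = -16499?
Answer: 31315/913 + 3*I*√2258/2 ≈ 34.299 + 71.278*I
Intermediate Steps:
P = -16501 (P = -2 - 16499 = -16501)
m = 22841/2 (m = 3 + (½)*22835 = 3 + 22835/2 = 22841/2 ≈ 11421.)
R(o, J) = 1
31315/913 + √(m + P)/R(40, -140) = 31315/913 + √(22841/2 - 16501)/1 = 31315*(1/913) + √(-10161/2)*1 = 31315/913 + (3*I*√2258/2)*1 = 31315/913 + 3*I*√2258/2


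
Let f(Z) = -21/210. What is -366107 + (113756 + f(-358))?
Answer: -2523511/10 ≈ -2.5235e+5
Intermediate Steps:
f(Z) = -⅒ (f(Z) = -21*1/210 = -⅒)
-366107 + (113756 + f(-358)) = -366107 + (113756 - ⅒) = -366107 + 1137559/10 = -2523511/10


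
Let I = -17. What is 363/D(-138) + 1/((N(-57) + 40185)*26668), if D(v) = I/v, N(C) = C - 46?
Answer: 53545816036961/18171415192 ≈ 2946.7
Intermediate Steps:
N(C) = -46 + C
D(v) = -17/v
363/D(-138) + 1/((N(-57) + 40185)*26668) = 363/((-17/(-138))) + 1/(((-46 - 57) + 40185)*26668) = 363/((-17*(-1/138))) + (1/26668)/(-103 + 40185) = 363/(17/138) + (1/26668)/40082 = 363*(138/17) + (1/40082)*(1/26668) = 50094/17 + 1/1068906776 = 53545816036961/18171415192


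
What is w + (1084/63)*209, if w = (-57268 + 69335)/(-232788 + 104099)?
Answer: 2650409533/737037 ≈ 3596.0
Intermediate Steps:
w = -1097/11699 (w = 12067/(-128689) = 12067*(-1/128689) = -1097/11699 ≈ -0.093769)
w + (1084/63)*209 = -1097/11699 + (1084/63)*209 = -1097/11699 + 226556/63 = 2650409533/737037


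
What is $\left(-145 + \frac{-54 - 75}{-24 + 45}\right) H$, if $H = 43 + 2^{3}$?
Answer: $- \frac{53958}{7} \approx -7708.3$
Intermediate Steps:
$H = 51$ ($H = 43 + 8 = 51$)
$\left(-145 + \frac{-54 - 75}{-24 + 45}\right) H = \left(-145 + \frac{-54 - 75}{-24 + 45}\right) 51 = \left(-145 - \frac{129}{21}\right) 51 = \left(-145 - \frac{43}{7}\right) 51 = \left(- \frac{1058}{7}\right) 51 = - \frac{53958}{7}$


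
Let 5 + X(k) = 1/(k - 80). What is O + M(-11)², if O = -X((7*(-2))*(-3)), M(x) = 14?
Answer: 7639/38 ≈ 201.03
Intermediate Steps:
X(k) = -5 + 1/(-80 + k) (X(k) = -5 + 1/(k - 80) = -5 + 1/(-80 + k))
O = 191/38 (O = -(401 - 5*7*(-2)*(-3))/(-80 + (7*(-2))*(-3)) = -(401 - (-70)*(-3))/(-80 - 14*(-3)) = -(401 - 5*42)/(-80 + 42) = -(401 - 210)/(-38) = -(-1)*191/38 = -1*(-191/38) = 191/38 ≈ 5.0263)
O + M(-11)² = 191/38 + 14² = 191/38 + 196 = 7639/38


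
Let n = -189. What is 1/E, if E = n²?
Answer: 1/35721 ≈ 2.7995e-5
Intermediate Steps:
E = 35721 (E = (-189)² = 35721)
1/E = 1/35721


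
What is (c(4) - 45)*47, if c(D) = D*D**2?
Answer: 893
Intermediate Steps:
c(D) = D**3
(c(4) - 45)*47 = (4**3 - 45)*47 = (64 - 45)*47 = 19*47 = 893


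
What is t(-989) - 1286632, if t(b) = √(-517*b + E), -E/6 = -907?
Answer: -1286632 + √516755 ≈ -1.2859e+6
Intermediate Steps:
E = 5442 (E = -6*(-907) = 5442)
t(b) = √(5442 - 517*b) (t(b) = √(-517*b + 5442) = √(5442 - 517*b))
t(-989) - 1286632 = √(5442 - 517*(-989)) - 1286632 = √(5442 + 511313) - 1286632 = √516755 - 1286632 = -1286632 + √516755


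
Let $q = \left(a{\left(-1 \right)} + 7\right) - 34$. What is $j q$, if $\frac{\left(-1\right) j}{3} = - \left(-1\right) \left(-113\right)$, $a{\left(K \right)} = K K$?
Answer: $-8814$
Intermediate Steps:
$a{\left(K \right)} = K^{2}$
$q = -26$ ($q = \left(\left(-1\right)^{2} + 7\right) - 34 = \left(1 + 7\right) - 34 = 8 - 34 = -26$)
$j = 339$ ($j = - 3 \left(- \left(-1\right) \left(-113\right)\right) = - 3 \left(\left(-1\right) 113\right) = \left(-3\right) \left(-113\right) = 339$)
$j q = 339 \left(-26\right) = -8814$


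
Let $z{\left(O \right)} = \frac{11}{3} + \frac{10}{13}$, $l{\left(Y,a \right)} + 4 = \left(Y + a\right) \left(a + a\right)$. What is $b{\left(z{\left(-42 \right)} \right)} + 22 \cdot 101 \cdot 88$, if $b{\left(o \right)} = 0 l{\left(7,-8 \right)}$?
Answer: $195536$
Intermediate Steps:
$l{\left(Y,a \right)} = -4 + 2 a \left(Y + a\right)$ ($l{\left(Y,a \right)} = -4 + \left(Y + a\right) \left(a + a\right) = -4 + \left(Y + a\right) 2 a = -4 + 2 a \left(Y + a\right)$)
$z{\left(O \right)} = \frac{173}{39}$ ($z{\left(O \right)} = 11 \cdot \frac{1}{3} + 10 \cdot \frac{1}{13} = \frac{11}{3} + \frac{10}{13} = \frac{173}{39}$)
$b{\left(o \right)} = 0$ ($b{\left(o \right)} = 0 \left(-4 + 2 \left(-8\right)^{2} + 2 \cdot 7 \left(-8\right)\right) = 0 \left(-4 + 2 \cdot 64 - 112\right) = 0 \left(-4 + 128 - 112\right) = 0 \cdot 12 = 0$)
$b{\left(z{\left(-42 \right)} \right)} + 22 \cdot 101 \cdot 88 = 0 + 22 \cdot 101 \cdot 88 = 0 + 2222 \cdot 88 = 0 + 195536 = 195536$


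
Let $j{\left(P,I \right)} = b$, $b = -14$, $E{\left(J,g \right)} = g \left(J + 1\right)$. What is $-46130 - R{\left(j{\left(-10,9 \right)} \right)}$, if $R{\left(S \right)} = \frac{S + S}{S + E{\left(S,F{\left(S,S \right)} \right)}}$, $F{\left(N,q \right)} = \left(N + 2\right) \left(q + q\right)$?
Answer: $- \frac{14438692}{313} \approx -46130.0$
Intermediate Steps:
$F{\left(N,q \right)} = 2 q \left(2 + N\right)$ ($F{\left(N,q \right)} = \left(2 + N\right) 2 q = 2 q \left(2 + N\right)$)
$E{\left(J,g \right)} = g \left(1 + J\right)$
$j{\left(P,I \right)} = -14$
$R{\left(S \right)} = \frac{2 S}{S + 2 S \left(1 + S\right) \left(2 + S\right)}$ ($R{\left(S \right)} = \frac{S + S}{S + 2 S \left(2 + S\right) \left(1 + S\right)} = \frac{2 S}{S + 2 S \left(1 + S\right) \left(2 + S\right)}$)
$-46130 - R{\left(j{\left(-10,9 \right)} \right)} = -46130 - \frac{2}{1 + 2 \left(1 - 14\right) \left(2 - 14\right)} = -46130 - \frac{2}{1 + 2 \left(-13\right) \left(-12\right)} = -46130 - \frac{2}{1 + 312} = -46130 - \frac{2}{313} = - \frac{14438692}{313}$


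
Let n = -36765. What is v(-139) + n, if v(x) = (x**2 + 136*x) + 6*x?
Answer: -37182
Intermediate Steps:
v(x) = x**2 + 142*x
v(-139) + n = -139*(142 - 139) - 36765 = -139*3 - 36765 = -417 - 36765 = -37182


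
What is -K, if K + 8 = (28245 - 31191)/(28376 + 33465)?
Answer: 497674/61841 ≈ 8.0476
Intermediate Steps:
K = -497674/61841 (K = -8 + (28245 - 31191)/(28376 + 33465) = -8 - 2946/61841 = -497674/61841 ≈ -8.0476)
-K = -1*(-497674/61841) = 497674/61841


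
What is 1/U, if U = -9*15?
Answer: -1/135 ≈ -0.0074074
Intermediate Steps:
U = -135
1/U = 1/(-135) = -1/135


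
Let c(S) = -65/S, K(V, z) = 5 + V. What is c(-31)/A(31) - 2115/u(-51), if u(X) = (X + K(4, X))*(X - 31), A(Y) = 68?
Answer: -88220/151249 ≈ -0.58328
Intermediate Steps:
u(X) = (-31 + X)*(9 + X) (u(X) = (X + (5 + 4))*(X - 31) = (X + 9)*(-31 + X) = (9 + X)*(-31 + X) = (-31 + X)*(9 + X))
c(-31)/A(31) - 2115/u(-51) = -65/(-31)/68 - 2115/(-279 + (-51)² - 22*(-51)) = -65*(-1/31)*(1/68) - 2115/(-279 + 2601 + 1122) = (65/31)*(1/68) - 2115/3444 = 65/2108 - 2115*1/3444 = 65/2108 - 705/1148 = -88220/151249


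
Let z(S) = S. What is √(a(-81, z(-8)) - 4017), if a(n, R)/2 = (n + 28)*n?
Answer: √4569 ≈ 67.594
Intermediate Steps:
a(n, R) = 2*n*(28 + n) (a(n, R) = 2*((n + 28)*n) = 2*((28 + n)*n) = 2*(n*(28 + n)) = 2*n*(28 + n))
√(a(-81, z(-8)) - 4017) = √(2*(-81)*(28 - 81) - 4017) = √(2*(-81)*(-53) - 4017) = √(8586 - 4017) = √4569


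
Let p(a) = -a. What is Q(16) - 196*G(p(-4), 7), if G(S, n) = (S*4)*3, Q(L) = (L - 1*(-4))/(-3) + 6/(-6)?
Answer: -28247/3 ≈ -9415.7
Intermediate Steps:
Q(L) = -7/3 - L/3 (Q(L) = (L + 4)*(-⅓) + 6*(-⅙) = (4 + L)*(-⅓) - 1 = (-4/3 - L/3) - 1 = -7/3 - L/3)
G(S, n) = 12*S (G(S, n) = (4*S)*3 = 12*S)
Q(16) - 196*G(p(-4), 7) = (-7/3 - ⅓*16) - 2352*(-1*(-4)) = (-7/3 - 16/3) - 2352*4 = -23/3 - 196*48 = -23/3 - 9408 = -28247/3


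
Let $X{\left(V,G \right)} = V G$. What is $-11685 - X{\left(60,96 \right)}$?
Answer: $-17445$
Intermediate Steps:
$X{\left(V,G \right)} = G V$
$-11685 - X{\left(60,96 \right)} = -11685 - 96 \cdot 60 = -11685 - 5760 = -17445$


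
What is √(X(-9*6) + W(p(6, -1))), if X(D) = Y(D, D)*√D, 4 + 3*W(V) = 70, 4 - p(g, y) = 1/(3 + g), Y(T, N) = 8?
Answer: √(22 + 24*I*√6) ≈ 6.5104 + 4.5149*I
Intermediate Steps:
p(g, y) = 4 - 1/(3 + g)
W(V) = 22 (W(V) = -4/3 + (⅓)*70 = -4/3 + 70/3 = 22)
X(D) = 8*√D
√(X(-9*6) + W(p(6, -1))) = √(8*√(-9*6) + 22) = √(8*√(-54) + 22) = √(8*(3*I*√6) + 22) = √(24*I*√6 + 22) = √(22 + 24*I*√6)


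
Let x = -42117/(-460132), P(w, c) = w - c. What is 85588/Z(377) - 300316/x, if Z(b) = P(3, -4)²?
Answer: -6767460374092/2063733 ≈ -3.2792e+6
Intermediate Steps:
x = 42117/460132 (x = -42117*(-1/460132) = 42117/460132 ≈ 0.091532)
Z(b) = 49 (Z(b) = (3 - 1*(-4))² = (3 + 4)² = 7² = 49)
85588/Z(377) - 300316/x = 85588/49 - 300316/42117/460132 = 85588*(1/49) - 300316*460132/42117 = 85588/49 - 138185001712/42117 = -6767460374092/2063733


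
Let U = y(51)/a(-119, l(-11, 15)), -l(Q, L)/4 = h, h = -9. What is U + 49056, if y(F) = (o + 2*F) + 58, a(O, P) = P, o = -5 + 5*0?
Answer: 1766171/36 ≈ 49060.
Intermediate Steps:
l(Q, L) = 36 (l(Q, L) = -4*(-9) = 36)
o = -5 (o = -5 + 0 = -5)
y(F) = 53 + 2*F (y(F) = (-5 + 2*F) + 58 = 53 + 2*F)
U = 155/36 (U = (53 + 2*51)/36 = (53 + 102)*(1/36) = 155*(1/36) = 155/36 ≈ 4.3056)
U + 49056 = 155/36 + 49056 = 1766171/36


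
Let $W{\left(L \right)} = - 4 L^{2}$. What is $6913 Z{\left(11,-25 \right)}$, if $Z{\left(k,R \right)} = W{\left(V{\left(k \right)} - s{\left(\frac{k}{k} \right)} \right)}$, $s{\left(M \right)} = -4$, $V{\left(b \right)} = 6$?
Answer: $-2765200$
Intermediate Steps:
$Z{\left(k,R \right)} = -400$ ($Z{\left(k,R \right)} = - 4 \left(6 - -4\right)^{2} = - 4 \left(6 + 4\right)^{2} = - 4 \cdot 10^{2} = \left(-4\right) 100 = -400$)
$6913 Z{\left(11,-25 \right)} = 6913 \left(-400\right) = -2765200$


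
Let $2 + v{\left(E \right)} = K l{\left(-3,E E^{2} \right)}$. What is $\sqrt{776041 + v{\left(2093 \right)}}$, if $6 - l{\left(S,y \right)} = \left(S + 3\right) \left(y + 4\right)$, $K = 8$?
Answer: $\sqrt{776087} \approx 880.96$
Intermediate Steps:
$l{\left(S,y \right)} = 6 - \left(3 + S\right) \left(4 + y\right)$ ($l{\left(S,y \right)} = 6 - \left(S + 3\right) \left(y + 4\right) = 6 - \left(3 + S\right) \left(4 + y\right)$)
$v{\left(E \right)} = 46$ ($v{\left(E \right)} = -2 + 8 \left(-6 - -12 - 3 E E^{2} - - 3 E E^{2}\right) = -2 + 8 \left(-6 + 12 - 3 E^{3} - - 3 E^{3}\right) = -2 + 8 \left(-6 + 12 - 3 E^{3} + 3 E^{3}\right) = -2 + 8 \cdot 6 = -2 + 48 = 46$)
$\sqrt{776041 + v{\left(2093 \right)}} = \sqrt{776041 + 46} = \sqrt{776087}$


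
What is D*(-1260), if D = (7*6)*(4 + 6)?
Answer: -529200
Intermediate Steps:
D = 420 (D = 42*10 = 420)
D*(-1260) = 420*(-1260) = -529200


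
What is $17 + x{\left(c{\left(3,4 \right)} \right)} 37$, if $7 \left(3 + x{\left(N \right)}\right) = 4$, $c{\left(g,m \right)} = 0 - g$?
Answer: $- \frac{510}{7} \approx -72.857$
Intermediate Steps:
$c{\left(g,m \right)} = - g$
$x{\left(N \right)} = - \frac{17}{7}$ ($x{\left(N \right)} = -3 + \frac{1}{7} \cdot 4 = -3 + \frac{4}{7} = - \frac{17}{7}$)
$17 + x{\left(c{\left(3,4 \right)} \right)} 37 = 17 - \frac{629}{7} = - \frac{510}{7}$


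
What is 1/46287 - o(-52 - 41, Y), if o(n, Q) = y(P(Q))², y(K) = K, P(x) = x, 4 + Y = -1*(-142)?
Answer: -881489627/46287 ≈ -19044.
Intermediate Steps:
Y = 138 (Y = -4 - 1*(-142) = -4 + 142 = 138)
o(n, Q) = Q²
1/46287 - o(-52 - 41, Y) = 1/46287 - 1*138² = 1/46287 - 1*19044 = 1/46287 - 19044 = -881489627/46287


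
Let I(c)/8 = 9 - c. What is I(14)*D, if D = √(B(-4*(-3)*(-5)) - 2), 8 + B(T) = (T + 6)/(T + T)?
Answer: -4*I*√955 ≈ -123.61*I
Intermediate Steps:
B(T) = -8 + (6 + T)/(2*T) (B(T) = -8 + (T + 6)/(T + T) = -8 + (6 + T)/((2*T)) = -8 + (6 + T)*(1/(2*T)) = -8 + (6 + T)/(2*T))
I(c) = 72 - 8*c (I(c) = 8*(9 - c) = 72 - 8*c)
D = I*√955/10 (D = √((-15/2 + 3/((-4*(-3)*(-5)))) - 2) = √((-15/2 + 3/((12*(-5)))) - 2) = √((-15/2 + 3/(-60)) - 2) = √((-15/2 + 3*(-1/60)) - 2) = √((-15/2 - 1/20) - 2) = √(-151/20 - 2) = √(-191/20) = I*√955/10 ≈ 3.0903*I)
I(14)*D = (72 - 8*14)*(I*√955/10) = (72 - 112)*(I*√955/10) = -4*I*√955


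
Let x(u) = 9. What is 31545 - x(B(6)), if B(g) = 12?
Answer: 31536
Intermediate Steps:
31545 - x(B(6)) = 31545 - 1*9 = 31545 - 9 = 31536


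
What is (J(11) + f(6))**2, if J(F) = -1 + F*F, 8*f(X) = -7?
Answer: 908209/64 ≈ 14191.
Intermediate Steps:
f(X) = -7/8 (f(X) = (1/8)*(-7) = -7/8)
J(F) = -1 + F**2
(J(11) + f(6))**2 = ((-1 + 11**2) - 7/8)**2 = ((-1 + 121) - 7/8)**2 = (120 - 7/8)**2 = (953/8)**2 = 908209/64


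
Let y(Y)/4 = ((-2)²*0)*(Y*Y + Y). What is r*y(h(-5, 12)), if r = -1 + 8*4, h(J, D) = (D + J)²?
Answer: 0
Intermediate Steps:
y(Y) = 0 (y(Y) = 4*(((-2)²*0)*(Y*Y + Y)) = 4*((4*0)*(Y² + Y)) = 4*(0*(Y + Y²)) = 4*0 = 0)
r = 31 (r = -1 + 32 = 31)
r*y(h(-5, 12)) = 31*0 = 0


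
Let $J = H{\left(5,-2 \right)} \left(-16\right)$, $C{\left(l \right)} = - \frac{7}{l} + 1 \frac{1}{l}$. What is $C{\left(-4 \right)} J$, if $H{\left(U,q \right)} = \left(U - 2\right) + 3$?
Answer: $-144$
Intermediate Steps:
$H{\left(U,q \right)} = 1 + U$ ($H{\left(U,q \right)} = \left(-2 + U\right) + 3 = 1 + U$)
$C{\left(l \right)} = - \frac{6}{l}$ ($C{\left(l \right)} = - \frac{7}{l} + \frac{1}{l} = - \frac{6}{l}$)
$J = -96$ ($J = \left(1 + 5\right) \left(-16\right) = 6 \left(-16\right) = -96$)
$C{\left(-4 \right)} J = - \frac{6}{-4} \left(-96\right) = \left(-6\right) \left(- \frac{1}{4}\right) \left(-96\right) = \frac{3}{2} \left(-96\right) = -144$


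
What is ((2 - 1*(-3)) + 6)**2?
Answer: 121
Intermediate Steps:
((2 - 1*(-3)) + 6)**2 = ((2 + 3) + 6)**2 = (5 + 6)**2 = 11**2 = 121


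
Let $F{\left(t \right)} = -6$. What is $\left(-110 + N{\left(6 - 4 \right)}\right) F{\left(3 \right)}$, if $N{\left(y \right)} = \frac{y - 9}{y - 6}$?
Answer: $\frac{1299}{2} \approx 649.5$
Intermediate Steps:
$N{\left(y \right)} = \frac{-9 + y}{-6 + y}$
$\left(-110 + N{\left(6 - 4 \right)}\right) F{\left(3 \right)} = \left(-110 + \frac{-9 + \left(6 - 4\right)}{-6 + \left(6 - 4\right)}\right) \left(-6\right) = \left(-110 + \frac{-9 + 2}{-6 + 2}\right) \left(-6\right) = \left(-110 + \frac{1}{-4} \left(-7\right)\right) \left(-6\right) = \left(-110 - - \frac{7}{4}\right) \left(-6\right) = \left(-110 + \frac{7}{4}\right) \left(-6\right) = \left(- \frac{433}{4}\right) \left(-6\right) = \frac{1299}{2}$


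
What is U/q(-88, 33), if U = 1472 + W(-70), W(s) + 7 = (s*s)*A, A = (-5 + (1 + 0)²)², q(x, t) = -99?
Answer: -79865/99 ≈ -806.72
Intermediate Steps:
A = 16 (A = (-5 + 1²)² = (-5 + 1)² = (-4)² = 16)
W(s) = -7 + 16*s² (W(s) = -7 + (s*s)*16 = -7 + s²*16 = -7 + 16*s²)
U = 79865 (U = 1472 + (-7 + 16*(-70)²) = 1472 + (-7 + 16*4900) = 1472 + (-7 + 78400) = 1472 + 78393 = 79865)
U/q(-88, 33) = 79865/(-99) = 79865*(-1/99) = -79865/99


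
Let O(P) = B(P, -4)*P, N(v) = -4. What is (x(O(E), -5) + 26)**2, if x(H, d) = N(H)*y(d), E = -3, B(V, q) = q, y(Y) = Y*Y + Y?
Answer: 2916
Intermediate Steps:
y(Y) = Y + Y**2 (y(Y) = Y**2 + Y = Y + Y**2)
O(P) = -4*P
x(H, d) = -4*d*(1 + d)
(x(O(E), -5) + 26)**2 = (-4*(-5)*(1 - 5) + 26)**2 = (-4*(-5)*(-4) + 26)**2 = (-80 + 26)**2 = (-54)**2 = 2916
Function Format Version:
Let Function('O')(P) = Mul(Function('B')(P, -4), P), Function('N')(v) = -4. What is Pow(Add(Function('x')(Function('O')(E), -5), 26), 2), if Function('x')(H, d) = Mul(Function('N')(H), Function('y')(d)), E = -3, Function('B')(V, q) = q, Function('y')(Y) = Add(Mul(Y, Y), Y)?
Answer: 2916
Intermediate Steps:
Function('y')(Y) = Add(Y, Pow(Y, 2)) (Function('y')(Y) = Add(Pow(Y, 2), Y) = Add(Y, Pow(Y, 2)))
Function('O')(P) = Mul(-4, P)
Function('x')(H, d) = Mul(-4, d, Add(1, d)) (Function('x')(H, d) = Mul(-4, Mul(d, Add(1, d))) = Mul(-4, d, Add(1, d)))
Pow(Add(Function('x')(Function('O')(E), -5), 26), 2) = Pow(Add(Mul(-4, -5, Add(1, -5)), 26), 2) = Pow(Add(Mul(-4, -5, -4), 26), 2) = Pow(Add(-80, 26), 2) = Pow(-54, 2) = 2916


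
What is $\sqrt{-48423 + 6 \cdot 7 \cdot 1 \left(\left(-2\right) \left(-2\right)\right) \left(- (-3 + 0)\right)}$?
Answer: $i \sqrt{47919} \approx 218.9 i$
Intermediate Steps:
$\sqrt{-48423 + 6 \cdot 7 \cdot 1 \left(\left(-2\right) \left(-2\right)\right) \left(- (-3 + 0)\right)} = \sqrt{-48423 + 42 \cdot 1 \cdot 4 \left(\left(-1\right) \left(-3\right)\right)} = \sqrt{-48423 + 42 \cdot 4 \cdot 3} = \sqrt{-48423 + 42 \cdot 12} = \sqrt{-48423 + 504} = \sqrt{-47919} = i \sqrt{47919}$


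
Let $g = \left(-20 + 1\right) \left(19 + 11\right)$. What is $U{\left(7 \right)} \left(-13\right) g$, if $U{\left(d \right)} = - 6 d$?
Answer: $-311220$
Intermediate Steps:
$g = -570$ ($g = \left(-19\right) 30 = -570$)
$U{\left(7 \right)} \left(-13\right) g = \left(-6\right) 7 \left(-13\right) \left(-570\right) = \left(-42\right) \left(-13\right) \left(-570\right) = 546 \left(-570\right) = -311220$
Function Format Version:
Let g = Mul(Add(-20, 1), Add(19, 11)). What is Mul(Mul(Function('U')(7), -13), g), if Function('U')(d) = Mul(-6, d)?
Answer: -311220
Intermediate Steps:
g = -570 (g = Mul(-19, 30) = -570)
Mul(Mul(Function('U')(7), -13), g) = Mul(Mul(Mul(-6, 7), -13), -570) = Mul(Mul(-42, -13), -570) = Mul(546, -570) = -311220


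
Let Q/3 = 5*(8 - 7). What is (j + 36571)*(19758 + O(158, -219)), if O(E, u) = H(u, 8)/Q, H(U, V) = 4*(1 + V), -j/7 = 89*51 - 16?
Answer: 97023564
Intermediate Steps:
j = -31661 (j = -7*(89*51 - 16) = -7*(4539 - 16) = -7*4523 = -31661)
Q = 15 (Q = 3*(5*(8 - 7)) = 3*(5*1) = 3*5 = 15)
H(U, V) = 4 + 4*V
O(E, u) = 12/5 (O(E, u) = (4 + 4*8)/15 = (4 + 32)*(1/15) = 36*(1/15) = 12/5)
(j + 36571)*(19758 + O(158, -219)) = (-31661 + 36571)*(19758 + 12/5) = 4910*(98802/5) = 97023564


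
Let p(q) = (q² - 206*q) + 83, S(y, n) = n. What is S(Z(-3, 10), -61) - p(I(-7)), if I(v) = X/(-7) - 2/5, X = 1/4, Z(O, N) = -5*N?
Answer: -4585361/19600 ≈ -233.95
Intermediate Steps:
X = ¼ (X = 1*(¼) = ¼ ≈ 0.25000)
I(v) = -61/140 (I(v) = (¼)/(-7) - 2/5 = (¼)*(-⅐) - 2*⅕ = -1/28 - ⅖ = -61/140)
p(q) = 83 + q² - 206*q
S(Z(-3, 10), -61) - p(I(-7)) = -61 - (83 + (-61/140)² - 206*(-61/140)) = -61 - (83 + 3721/19600 + 6283/70) = -61 - 1*3389761/19600 = -61 - 3389761/19600 = -4585361/19600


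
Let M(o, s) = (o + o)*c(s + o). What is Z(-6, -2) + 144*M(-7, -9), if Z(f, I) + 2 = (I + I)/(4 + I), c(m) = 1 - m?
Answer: -34276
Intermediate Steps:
Z(f, I) = -2 + 2*I/(4 + I) (Z(f, I) = -2 + (I + I)/(4 + I) = -2 + (2*I)/(4 + I) = -2 + 2*I/(4 + I))
M(o, s) = 2*o*(1 - o - s) (M(o, s) = (o + o)*(1 - (s + o)) = (2*o)*(1 - (o + s)) = (2*o)*(1 + (-o - s)) = (2*o)*(1 - o - s) = 2*o*(1 - o - s))
Z(-6, -2) + 144*M(-7, -9) = -8/(4 - 2) + 144*(2*(-7)*(1 - 1*(-7) - 1*(-9))) = -8/2 + 144*(2*(-7)*(1 + 7 + 9)) = -8*1/2 + 144*(2*(-7)*17) = -4 + 144*(-238) = -4 - 34272 = -34276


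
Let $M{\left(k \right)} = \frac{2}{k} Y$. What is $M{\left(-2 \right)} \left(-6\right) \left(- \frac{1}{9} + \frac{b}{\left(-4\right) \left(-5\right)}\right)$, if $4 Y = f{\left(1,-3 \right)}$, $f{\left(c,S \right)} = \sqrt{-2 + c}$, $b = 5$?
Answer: $\frac{5 i}{24} \approx 0.20833 i$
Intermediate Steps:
$Y = \frac{i}{4}$ ($Y = \frac{\sqrt{-2 + 1}}{4} = \frac{\sqrt{-1}}{4} = \frac{i}{4} \approx 0.25 i$)
$M{\left(k \right)} = \frac{i}{2 k}$ ($M{\left(k \right)} = \frac{2}{k} \frac{i}{4} = \frac{i}{2 k}$)
$M{\left(-2 \right)} \left(-6\right) \left(- \frac{1}{9} + \frac{b}{\left(-4\right) \left(-5\right)}\right) = \frac{i}{2 \left(-2\right)} \left(-6\right) \left(- \frac{1}{9} + \frac{5}{\left(-4\right) \left(-5\right)}\right) = \frac{1}{2} i \left(- \frac{1}{2}\right) \left(-6\right) \left(\left(-1\right) \frac{1}{9} + \frac{5}{20}\right) = - \frac{i}{4} \left(-6\right) \left(- \frac{1}{9} + 5 \cdot \frac{1}{20}\right) = \frac{3 i}{2} \left(- \frac{1}{9} + \frac{1}{4}\right) = \frac{3 i}{2} \cdot \frac{5}{36} = \frac{5 i}{24}$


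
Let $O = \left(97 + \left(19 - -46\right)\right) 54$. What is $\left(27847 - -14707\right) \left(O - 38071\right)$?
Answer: $-1247810942$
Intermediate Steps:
$O = 8748$ ($O = \left(97 + \left(19 + 46\right)\right) 54 = \left(97 + 65\right) 54 = 162 \cdot 54 = 8748$)
$\left(27847 - -14707\right) \left(O - 38071\right) = \left(27847 - -14707\right) \left(8748 - 38071\right) = \left(27847 + 14707\right) \left(-29323\right) = 42554 \left(-29323\right) = -1247810942$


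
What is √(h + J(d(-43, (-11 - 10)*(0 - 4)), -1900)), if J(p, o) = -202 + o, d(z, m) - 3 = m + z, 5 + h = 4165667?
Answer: 2*√1040890 ≈ 2040.5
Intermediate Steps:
h = 4165662 (h = -5 + 4165667 = 4165662)
d(z, m) = 3 + m + z (d(z, m) = 3 + (m + z) = 3 + m + z)
√(h + J(d(-43, (-11 - 10)*(0 - 4)), -1900)) = √(4165662 + (-202 - 1900)) = √(4165662 - 2102) = √4163560 = 2*√1040890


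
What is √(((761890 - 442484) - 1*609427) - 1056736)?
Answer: I*√1346757 ≈ 1160.5*I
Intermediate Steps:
√(((761890 - 442484) - 1*609427) - 1056736) = √((319406 - 609427) - 1056736) = √(-290021 - 1056736) = √(-1346757) = I*√1346757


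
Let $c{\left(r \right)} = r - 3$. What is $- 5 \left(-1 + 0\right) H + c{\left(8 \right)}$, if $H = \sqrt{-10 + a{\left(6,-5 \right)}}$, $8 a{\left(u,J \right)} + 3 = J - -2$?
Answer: $5 + \frac{5 i \sqrt{43}}{2} \approx 5.0 + 16.394 i$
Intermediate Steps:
$c{\left(r \right)} = -3 + r$ ($c{\left(r \right)} = r - 3 = -3 + r$)
$a{\left(u,J \right)} = - \frac{1}{8} + \frac{J}{8}$ ($a{\left(u,J \right)} = - \frac{3}{8} + \frac{J - -2}{8} = - \frac{3}{8} + \frac{J + 2}{8} = - \frac{3}{8} + \frac{2 + J}{8} = - \frac{3}{8} + \left(\frac{1}{4} + \frac{J}{8}\right) = - \frac{1}{8} + \frac{J}{8}$)
$H = \frac{i \sqrt{43}}{2}$ ($H = \sqrt{-10 + \left(- \frac{1}{8} + \frac{1}{8} \left(-5\right)\right)} = \sqrt{-10 - \frac{3}{4}} = \sqrt{- \frac{43}{4}} = \frac{i \sqrt{43}}{2} \approx 3.2787 i$)
$- 5 \left(-1 + 0\right) H + c{\left(8 \right)} = - 5 \left(-1 + 0\right) \frac{i \sqrt{43}}{2} + \left(-3 + 8\right) = \left(-5\right) \left(-1\right) \frac{i \sqrt{43}}{2} + 5 = 5 \frac{i \sqrt{43}}{2} + 5 = \frac{5 i \sqrt{43}}{2} + 5 = 5 + \frac{5 i \sqrt{43}}{2}$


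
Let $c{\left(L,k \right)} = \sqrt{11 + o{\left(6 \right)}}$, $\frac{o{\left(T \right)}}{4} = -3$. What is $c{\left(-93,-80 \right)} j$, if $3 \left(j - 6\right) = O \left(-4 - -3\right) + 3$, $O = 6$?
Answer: $5 i \approx 5.0 i$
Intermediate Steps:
$o{\left(T \right)} = -12$ ($o{\left(T \right)} = 4 \left(-3\right) = -12$)
$c{\left(L,k \right)} = i$ ($c{\left(L,k \right)} = \sqrt{11 - 12} = \sqrt{-1} = i$)
$j = 5$ ($j = 6 + \frac{6 \left(-4 - -3\right) + 3}{3} = 6 + \frac{6 \left(-4 + 3\right) + 3}{3} = 6 + \frac{6 \left(-1\right) + 3}{3} = 6 + \frac{-6 + 3}{3} = 6 + \frac{1}{3} \left(-3\right) = 6 - 1 = 5$)
$c{\left(-93,-80 \right)} j = i 5 = 5 i$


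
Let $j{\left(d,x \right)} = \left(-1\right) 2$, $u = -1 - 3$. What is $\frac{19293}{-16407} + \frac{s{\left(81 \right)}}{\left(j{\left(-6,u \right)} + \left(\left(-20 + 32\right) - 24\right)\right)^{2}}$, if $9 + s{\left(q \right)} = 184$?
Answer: $- \frac{43343}{153132} \approx -0.28304$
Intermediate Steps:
$u = -4$ ($u = -1 - 3 = -4$)
$s{\left(q \right)} = 175$ ($s{\left(q \right)} = -9 + 184 = 175$)
$j{\left(d,x \right)} = -2$
$\frac{19293}{-16407} + \frac{s{\left(81 \right)}}{\left(j{\left(-6,u \right)} + \left(\left(-20 + 32\right) - 24\right)\right)^{2}} = \frac{19293}{-16407} + \frac{175}{\left(-2 + \left(\left(-20 + 32\right) - 24\right)\right)^{2}} = 19293 \left(- \frac{1}{16407}\right) + \frac{175}{\left(-2 + \left(12 - 24\right)\right)^{2}} = - \frac{6431}{5469} + \frac{175}{\left(-2 - 12\right)^{2}} = - \frac{6431}{5469} + \frac{175}{\left(-14\right)^{2}} = - \frac{6431}{5469} + \frac{175}{196} = - \frac{6431}{5469} + 175 \cdot \frac{1}{196} = - \frac{6431}{5469} + \frac{25}{28} = - \frac{43343}{153132}$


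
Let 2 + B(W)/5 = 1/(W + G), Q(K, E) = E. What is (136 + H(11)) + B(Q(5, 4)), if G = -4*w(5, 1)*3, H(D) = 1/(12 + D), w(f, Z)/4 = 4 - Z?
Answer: 81149/644 ≈ 126.01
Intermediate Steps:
w(f, Z) = 16 - 4*Z (w(f, Z) = 4*(4 - Z) = 16 - 4*Z)
G = -144 (G = -4*(16 - 4*1)*3 = -4*(16 - 4)*3 = -4*12*3 = -48*3 = -144)
B(W) = -10 + 5/(-144 + W) (B(W) = -10 + 5/(W - 144) = -10 + 5/(-144 + W))
(136 + H(11)) + B(Q(5, 4)) = (136 + 1/(12 + 11)) + 5*(289 - 2*4)/(-144 + 4) = (136 + 1/23) + 5*(289 - 8)/(-140) = (136 + 1/23) + 5*(-1/140)*281 = 3129/23 - 281/28 = 81149/644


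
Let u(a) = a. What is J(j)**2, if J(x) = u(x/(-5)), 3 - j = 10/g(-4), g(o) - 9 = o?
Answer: 1/25 ≈ 0.040000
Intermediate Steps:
g(o) = 9 + o
j = 1 (j = 3 - 10/(9 - 4) = 3 - 10/5 = 3 - 1*2 = 3 - 2 = 1)
J(x) = -x/5 (J(x) = x/(-5) = x*(-1/5) = -x/5)
J(j)**2 = (-1/5*1)**2 = (-1/5)**2 = 1/25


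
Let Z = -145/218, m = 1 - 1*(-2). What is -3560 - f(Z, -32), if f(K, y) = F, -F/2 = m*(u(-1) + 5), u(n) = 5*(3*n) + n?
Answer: -3626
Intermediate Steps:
m = 3 (m = 1 + 2 = 3)
u(n) = 16*n (u(n) = 15*n + n = 16*n)
Z = -145/218 (Z = -145*1/218 = -145/218 ≈ -0.66514)
F = 66 (F = -6*(16*(-1) + 5) = -6*(-16 + 5) = -6*(-11) = -2*(-33) = 66)
f(K, y) = 66
-3560 - f(Z, -32) = -3560 - 1*66 = -3560 - 66 = -3626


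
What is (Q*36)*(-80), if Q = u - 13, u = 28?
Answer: -43200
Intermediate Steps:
Q = 15 (Q = 28 - 13 = 15)
(Q*36)*(-80) = (15*36)*(-80) = 540*(-80) = -43200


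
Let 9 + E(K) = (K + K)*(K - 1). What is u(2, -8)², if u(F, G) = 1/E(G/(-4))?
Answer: 1/25 ≈ 0.040000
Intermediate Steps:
E(K) = -9 + 2*K*(-1 + K) (E(K) = -9 + (K + K)*(K - 1) = -9 + (2*K)*(-1 + K) = -9 + 2*K*(-1 + K))
u(F, G) = 1/(-9 + G/2 + G²/8) (u(F, G) = 1/(-9 - 2*G/(-4) + 2*(G/(-4))²) = 1/(-9 - 2*G*(-1)/4 + 2*(G*(-¼))²) = 1/(-9 - (-1)*G/2 + 2*(-G/4)²) = 1/(-9 + G/2 + 2*(G²/16)) = 1/(-9 + G/2 + G²/8))
u(2, -8)² = (8/(-72 + (-8)² + 4*(-8)))² = (8/(-72 + 64 - 32))² = (8/(-40))² = (8*(-1/40))² = (-⅕)² = 1/25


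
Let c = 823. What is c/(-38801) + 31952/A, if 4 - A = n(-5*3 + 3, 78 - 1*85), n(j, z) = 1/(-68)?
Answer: 12043443551/1513239 ≈ 7958.7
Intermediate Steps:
n(j, z) = -1/68
A = 273/68 (A = 4 - 1*(-1/68) = 4 + 1/68 = 273/68 ≈ 4.0147)
c/(-38801) + 31952/A = 823/(-38801) + 31952/(273/68) = 823*(-1/38801) + 31952*(68/273) = -823/38801 + 2172736/273 = 12043443551/1513239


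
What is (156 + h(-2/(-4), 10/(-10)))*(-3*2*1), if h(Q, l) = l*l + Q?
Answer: -945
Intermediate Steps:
h(Q, l) = Q + l² (h(Q, l) = l² + Q = Q + l²)
(156 + h(-2/(-4), 10/(-10)))*(-3*2*1) = (156 + (-2/(-4) + (10/(-10))²))*(-3*2*1) = (156 + (-2*(-¼) + (10*(-⅒))²))*(-6*1) = (156 + (½ + (-1)²))*(-6) = (156 + (½ + 1))*(-6) = (156 + 3/2)*(-6) = (315/2)*(-6) = -945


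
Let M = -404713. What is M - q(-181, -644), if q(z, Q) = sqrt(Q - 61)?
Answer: -404713 - I*sqrt(705) ≈ -4.0471e+5 - 26.552*I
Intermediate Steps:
q(z, Q) = sqrt(-61 + Q)
M - q(-181, -644) = -404713 - sqrt(-61 - 644) = -404713 - sqrt(-705) = -404713 - I*sqrt(705)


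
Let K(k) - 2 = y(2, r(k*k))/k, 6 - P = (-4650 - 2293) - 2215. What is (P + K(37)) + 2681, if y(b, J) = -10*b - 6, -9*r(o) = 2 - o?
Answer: 438313/37 ≈ 11846.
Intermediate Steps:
r(o) = -2/9 + o/9 (r(o) = -(2 - o)/9 = -2/9 + o/9)
y(b, J) = -6 - 10*b
P = 9164 (P = 6 - ((-4650 - 2293) - 2215) = 6 - (-6943 - 2215) = 6 - 1*(-9158) = 6 + 9158 = 9164)
K(k) = 2 - 26/k (K(k) = 2 + (-6 - 10*2)/k = 2 + (-6 - 20)/k = 2 - 26/k)
(P + K(37)) + 2681 = (9164 + (2 - 26/37)) + 2681 = (9164 + 48/37) + 2681 = 339116/37 + 2681 = 438313/37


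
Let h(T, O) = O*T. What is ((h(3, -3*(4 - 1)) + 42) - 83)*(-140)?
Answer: 9520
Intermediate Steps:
((h(3, -3*(4 - 1)) + 42) - 83)*(-140) = ((-3*(4 - 1)*3 + 42) - 83)*(-140) = ((-3*3*3 + 42) - 83)*(-140) = ((-9*3 + 42) - 83)*(-140) = ((-27 + 42) - 83)*(-140) = (15 - 83)*(-140) = -68*(-140) = 9520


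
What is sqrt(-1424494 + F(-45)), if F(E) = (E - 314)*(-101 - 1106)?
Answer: I*sqrt(991181) ≈ 995.58*I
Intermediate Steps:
F(E) = 378998 - 1207*E (F(E) = (-314 + E)*(-1207) = 378998 - 1207*E)
sqrt(-1424494 + F(-45)) = sqrt(-1424494 + (378998 - 1207*(-45))) = sqrt(-1424494 + (378998 + 54315)) = sqrt(-1424494 + 433313) = sqrt(-991181) = I*sqrt(991181)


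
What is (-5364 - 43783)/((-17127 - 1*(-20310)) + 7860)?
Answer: -49147/11043 ≈ -4.4505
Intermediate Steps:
(-5364 - 43783)/((-17127 - 1*(-20310)) + 7860) = -49147/((-17127 + 20310) + 7860) = -49147/(3183 + 7860) = -49147/11043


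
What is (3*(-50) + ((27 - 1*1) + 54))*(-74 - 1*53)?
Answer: 8890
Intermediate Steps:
(3*(-50) + ((27 - 1*1) + 54))*(-74 - 1*53) = (-150 + ((27 - 1) + 54))*(-74 - 53) = (-150 + (26 + 54))*(-127) = (-150 + 80)*(-127) = -70*(-127) = 8890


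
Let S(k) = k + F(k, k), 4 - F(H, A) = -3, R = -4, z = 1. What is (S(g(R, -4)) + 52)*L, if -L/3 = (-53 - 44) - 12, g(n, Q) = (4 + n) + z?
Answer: 19620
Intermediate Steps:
g(n, Q) = 5 + n (g(n, Q) = (4 + n) + 1 = 5 + n)
F(H, A) = 7 (F(H, A) = 4 - 1*(-3) = 4 + 3 = 7)
L = 327 (L = -3*((-53 - 44) - 12) = -3*(-97 - 12) = -3*(-109) = 327)
S(k) = 7 + k (S(k) = k + 7 = 7 + k)
(S(g(R, -4)) + 52)*L = ((7 + (5 - 4)) + 52)*327 = ((7 + 1) + 52)*327 = (8 + 52)*327 = 60*327 = 19620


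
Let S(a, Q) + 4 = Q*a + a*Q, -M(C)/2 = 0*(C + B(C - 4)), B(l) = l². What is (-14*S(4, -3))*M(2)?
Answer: 0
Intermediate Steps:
M(C) = 0 (M(C) = -0*(C + (C - 4)²) = -0*(C + (-4 + C)²) = -2*0 = 0)
S(a, Q) = -4 + 2*Q*a (S(a, Q) = -4 + (Q*a + a*Q) = -4 + (Q*a + Q*a) = -4 + 2*Q*a)
(-14*S(4, -3))*M(2) = -14*(-4 + 2*(-3)*4)*0 = -14*(-4 - 24)*0 = -14*(-28)*0 = 392*0 = 0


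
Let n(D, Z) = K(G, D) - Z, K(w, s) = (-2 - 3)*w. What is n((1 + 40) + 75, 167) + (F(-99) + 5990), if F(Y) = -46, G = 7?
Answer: 5742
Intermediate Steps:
K(w, s) = -5*w
n(D, Z) = -35 - Z (n(D, Z) = -5*7 - Z = -35 - Z)
n((1 + 40) + 75, 167) + (F(-99) + 5990) = (-35 - 1*167) + (-46 + 5990) = (-35 - 167) + 5944 = -202 + 5944 = 5742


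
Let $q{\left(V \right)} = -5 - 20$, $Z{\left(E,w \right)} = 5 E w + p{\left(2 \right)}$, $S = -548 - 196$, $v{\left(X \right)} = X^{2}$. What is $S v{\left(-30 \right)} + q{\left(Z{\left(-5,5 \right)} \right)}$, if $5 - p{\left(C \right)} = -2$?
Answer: $-669625$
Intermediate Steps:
$p{\left(C \right)} = 7$ ($p{\left(C \right)} = 5 - -2 = 5 + 2 = 7$)
$S = -744$
$Z{\left(E,w \right)} = 7 + 5 E w$ ($Z{\left(E,w \right)} = 5 E w + 7 = 7 + 5 E w$)
$q{\left(V \right)} = -25$ ($q{\left(V \right)} = -5 - 20 = -25$)
$S v{\left(-30 \right)} + q{\left(Z{\left(-5,5 \right)} \right)} = - 744 \left(-30\right)^{2} - 25 = \left(-744\right) 900 - 25 = -669600 - 25 = -669625$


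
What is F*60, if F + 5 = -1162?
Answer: -70020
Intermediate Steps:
F = -1167 (F = -5 - 1162 = -1167)
F*60 = -1167*60 = -70020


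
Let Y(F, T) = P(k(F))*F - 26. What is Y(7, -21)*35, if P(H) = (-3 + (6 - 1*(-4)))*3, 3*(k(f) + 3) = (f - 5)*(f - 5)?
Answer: 4235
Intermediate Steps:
k(f) = -3 + (-5 + f)**2/3 (k(f) = -3 + ((f - 5)*(f - 5))/3 = -3 + ((-5 + f)*(-5 + f))/3 = -3 + (-5 + f)**2/3)
P(H) = 21 (P(H) = (-3 + (6 + 4))*3 = (-3 + 10)*3 = 7*3 = 21)
Y(F, T) = -26 + 21*F (Y(F, T) = 21*F - 26 = -26 + 21*F)
Y(7, -21)*35 = (-26 + 21*7)*35 = (-26 + 147)*35 = 121*35 = 4235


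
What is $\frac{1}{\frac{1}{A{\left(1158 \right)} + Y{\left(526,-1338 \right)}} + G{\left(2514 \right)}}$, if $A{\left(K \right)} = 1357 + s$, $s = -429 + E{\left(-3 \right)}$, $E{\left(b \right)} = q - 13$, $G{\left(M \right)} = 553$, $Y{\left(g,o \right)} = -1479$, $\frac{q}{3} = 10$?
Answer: $\frac{534}{295301} \approx 0.0018083$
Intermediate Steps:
$q = 30$ ($q = 3 \cdot 10 = 30$)
$E{\left(b \right)} = 17$ ($E{\left(b \right)} = 30 - 13 = 17$)
$s = -412$ ($s = -429 + 17 = -412$)
$A{\left(K \right)} = 945$ ($A{\left(K \right)} = 1357 - 412 = 945$)
$\frac{1}{\frac{1}{A{\left(1158 \right)} + Y{\left(526,-1338 \right)}} + G{\left(2514 \right)}} = \frac{1}{\frac{1}{945 - 1479} + 553} = \frac{1}{\frac{1}{-534} + 553} = \frac{1}{- \frac{1}{534} + 553} = \frac{1}{\frac{295301}{534}} = \frac{534}{295301}$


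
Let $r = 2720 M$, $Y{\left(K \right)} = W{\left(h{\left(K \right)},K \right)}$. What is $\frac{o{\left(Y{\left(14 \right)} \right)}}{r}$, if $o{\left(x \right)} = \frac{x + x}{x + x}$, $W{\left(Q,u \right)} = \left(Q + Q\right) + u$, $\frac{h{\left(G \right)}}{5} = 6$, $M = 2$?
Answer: $\frac{1}{5440} \approx 0.00018382$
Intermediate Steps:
$h{\left(G \right)} = 30$ ($h{\left(G \right)} = 5 \cdot 6 = 30$)
$W{\left(Q,u \right)} = u + 2 Q$ ($W{\left(Q,u \right)} = 2 Q + u = u + 2 Q$)
$Y{\left(K \right)} = 60 + K$ ($Y{\left(K \right)} = K + 2 \cdot 30 = K + 60 = 60 + K$)
$o{\left(x \right)} = 1$ ($o{\left(x \right)} = \frac{2 x}{2 x} = 2 x \frac{1}{2 x} = 1$)
$r = 5440$ ($r = 2720 \cdot 2 = 5440$)
$\frac{o{\left(Y{\left(14 \right)} \right)}}{r} = 1 \cdot \frac{1}{5440} = \frac{1}{5440}$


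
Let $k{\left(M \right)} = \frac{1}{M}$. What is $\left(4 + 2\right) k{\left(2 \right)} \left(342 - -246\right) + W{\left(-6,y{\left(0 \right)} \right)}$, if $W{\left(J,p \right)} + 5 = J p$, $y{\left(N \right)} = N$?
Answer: $1759$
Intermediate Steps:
$W{\left(J,p \right)} = -5 + J p$
$\left(4 + 2\right) k{\left(2 \right)} \left(342 - -246\right) + W{\left(-6,y{\left(0 \right)} \right)} = \frac{4 + 2}{2} \left(342 - -246\right) - 5 = 6 \cdot \frac{1}{2} \left(342 + 246\right) + \left(-5 + 0\right) = 3 \cdot 588 - 5 = 1764 - 5 = 1759$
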